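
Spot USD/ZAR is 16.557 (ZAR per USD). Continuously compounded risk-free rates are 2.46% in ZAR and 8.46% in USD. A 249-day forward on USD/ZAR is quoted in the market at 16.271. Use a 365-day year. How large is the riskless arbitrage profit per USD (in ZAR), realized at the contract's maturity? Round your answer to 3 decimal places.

0.378 per USD (in ZAR)

Fair forward: F* = S·e^(carry·T), with carry = (r_ZAR − r_USD) = 0.0246 − 0.0846 = -0.0600
F* = 16.557 · e^(-0.0600 × 249/365) = 16.557 · e^-0.040932 = 16.557 × 0.959894 = 15.8930
Market 16.271 > fair 15.8930: forward overpriced → cash-and-carry (buy spot, short the forward).
At maturity, profit = |F_mkt − F*| = |16.271 − 15.8930| = 0.378 per USD (in ZAR)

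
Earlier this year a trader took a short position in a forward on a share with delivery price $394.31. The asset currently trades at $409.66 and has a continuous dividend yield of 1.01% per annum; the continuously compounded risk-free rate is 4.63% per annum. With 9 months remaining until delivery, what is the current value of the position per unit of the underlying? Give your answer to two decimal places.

Current fair forward for the remaining 9 months: F = S·e^((r − q)·T), (r − q) = 0.0463 − 0.0101 = 0.0362
F = 409.66 · e^(0.0362 × 9/12) = 409.66 × 1.027522 = 420.9347
Value of long forward = (F − K)·e^(−rT) = (420.9347 − 394.31) · e^(−0.0463·9/12)
= 26.6247 × 0.965871 = 25.72
Short position value = −(long value) = -$25.72

-$25.72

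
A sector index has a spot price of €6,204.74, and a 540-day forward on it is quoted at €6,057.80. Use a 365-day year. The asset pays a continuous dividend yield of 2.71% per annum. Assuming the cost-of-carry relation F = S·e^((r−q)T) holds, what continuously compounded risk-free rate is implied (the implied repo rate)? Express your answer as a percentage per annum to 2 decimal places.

From F = S·e^((r−q)T): (r − q) = ln(F/S)/T
ln(6057.80/6204.74) = ln(0.976318) = -0.023967
(r − q) = -0.023967 / (540/365) = -0.016200
r = ln(F/S)/T + q = -0.016200 + 0.0271 = 0.010900
r = 1.09%

1.09%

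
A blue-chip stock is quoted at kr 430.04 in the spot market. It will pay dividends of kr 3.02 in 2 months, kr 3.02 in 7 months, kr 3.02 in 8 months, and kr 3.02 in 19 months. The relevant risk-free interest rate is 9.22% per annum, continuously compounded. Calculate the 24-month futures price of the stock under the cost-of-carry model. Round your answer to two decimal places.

kr 503.55

PV(dividends) I = 3.02·e^(−0.0922·2/12) + 3.02·e^(−0.0922·7/12) + 3.02·e^(−0.0922·8/12) + 3.02·e^(−0.0922·19/12)
I = 2.9739 + 2.8619 + 2.8400 + 2.6098 = 11.2856
F = (S − I)·e^(rT) = (430.04 − 11.2856) · e^(0.0922·24/12)
= 418.7544 · e^0.184400 = 418.7544 × 1.202497 = kr 503.55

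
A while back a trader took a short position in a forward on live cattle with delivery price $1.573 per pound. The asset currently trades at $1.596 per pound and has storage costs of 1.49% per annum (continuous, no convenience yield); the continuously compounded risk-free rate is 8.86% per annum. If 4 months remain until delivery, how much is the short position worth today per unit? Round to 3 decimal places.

Current fair forward for the remaining 4 months: F = S·e^((r + u)·T), (r + u) = 0.0886 + 0.0149 = 0.1035
F = 1.596 · e^(0.1035 × 4/12) = 1.596 × 1.035102 = 1.6520
Value of long forward = (F − K)·e^(−rT) = (1.6520 − 1.573) · e^(−0.0886·4/12)
= 0.0790 × 0.970899 = 0.077
Short position value = −(long value) = -$0.077

-$0.077 per pound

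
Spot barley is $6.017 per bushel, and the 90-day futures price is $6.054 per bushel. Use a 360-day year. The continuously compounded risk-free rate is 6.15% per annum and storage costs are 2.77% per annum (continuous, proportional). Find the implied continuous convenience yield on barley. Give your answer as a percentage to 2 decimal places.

6.47%

F = S·e^((r+u−y)T) ⇒ (r+u−y) = ln(F/S)/T
ln(6.054/6.017) = 0.006130; /T ⇒ 0.024520
y = r + u − ln(F/S)/T = 0.0615 + 0.0277 − 0.024520 = 0.064680
y = 6.47%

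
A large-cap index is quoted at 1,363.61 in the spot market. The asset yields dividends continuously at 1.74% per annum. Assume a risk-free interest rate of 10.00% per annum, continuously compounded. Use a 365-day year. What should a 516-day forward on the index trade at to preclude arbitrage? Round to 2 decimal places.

1,532.51

F = S·e^((r − q)T) = 1363.61 · e^((0.1000 − 0.0174) × 516/365)
= 1363.61 · e^0.11677151 = 1363.61 × 1.12386261
F = 1,532.51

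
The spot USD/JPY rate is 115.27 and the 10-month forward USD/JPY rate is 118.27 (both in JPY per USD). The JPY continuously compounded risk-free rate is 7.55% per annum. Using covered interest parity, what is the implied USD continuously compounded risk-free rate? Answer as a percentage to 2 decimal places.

F = S·e^((r_JPY − r_USD)T) ⇒ r_USD = r_JPY − ln(F/S)/T
ln(118.27/115.27) = 0.025693; /(10/12) = 0.030832
r_USD = 0.0755 − 0.030832 = 0.044668
r_USD = 4.47%

4.47%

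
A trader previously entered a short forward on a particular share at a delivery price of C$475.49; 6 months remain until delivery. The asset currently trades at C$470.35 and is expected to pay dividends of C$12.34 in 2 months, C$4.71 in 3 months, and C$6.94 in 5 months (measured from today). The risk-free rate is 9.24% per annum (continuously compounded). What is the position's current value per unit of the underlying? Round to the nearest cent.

PV(remaining dividends) I = 12.34·e^(−0.0924·2/12) + 4.71·e^(−0.0924·3/12) + 6.94·e^(−0.0924·5/12) = 23.4318
Current forward F = (S − I)·e^(rT) = (470.35 − 23.4318)·e^(0.0924·6/12) = 446.9182 × 1.047284 = 468.0503
Value (long) = (F − K)·e^(−rT) = (468.0503 − 475.49) × 0.954851 = -7.1038
Short position value = −(long value) = C$7.10

C$7.10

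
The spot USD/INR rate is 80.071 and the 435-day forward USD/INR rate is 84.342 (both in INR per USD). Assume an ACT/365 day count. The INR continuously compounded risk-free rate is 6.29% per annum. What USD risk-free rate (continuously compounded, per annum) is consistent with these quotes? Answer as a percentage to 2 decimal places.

F = S·e^((r_INR − r_USD)T) ⇒ r_USD = r_INR − ln(F/S)/T
ln(84.342/80.071) = 0.051966; /(435/365) = 0.043604
r_USD = 0.0629 − 0.043604 = 0.019296
r_USD = 1.93%

1.93%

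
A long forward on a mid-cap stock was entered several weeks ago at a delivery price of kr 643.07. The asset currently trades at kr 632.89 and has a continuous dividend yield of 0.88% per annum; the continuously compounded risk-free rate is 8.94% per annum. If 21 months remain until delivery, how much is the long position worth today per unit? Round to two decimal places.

kr 73.28

Current fair forward for the remaining 21 months: F = S·e^((r − q)·T), (r − q) = 0.0894 − 0.0088 = 0.0806
F = 632.89 · e^(0.0806 × 21/12) = 632.89 × 1.151482 = 728.7614
Value of long forward = (F − K)·e^(−rT) = (728.7614 − 643.07) · e^(−0.0894·21/12)
= 85.6914 × 0.855174 = 73.28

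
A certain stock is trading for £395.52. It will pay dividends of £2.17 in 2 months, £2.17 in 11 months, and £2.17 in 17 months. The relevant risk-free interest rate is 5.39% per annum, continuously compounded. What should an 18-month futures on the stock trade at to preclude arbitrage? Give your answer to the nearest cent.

£422.08

PV(dividends) I = 2.17·e^(−0.0539·2/12) + 2.17·e^(−0.0539·11/12) + 2.17·e^(−0.0539·17/12)
I = 2.1506 + 2.0654 + 2.0105 = 6.2265
F = (S − I)·e^(rT) = (395.52 − 6.2265) · e^(0.0539·18/12)
= 389.2935 · e^0.080850 = 389.2935 × 1.084208 = £422.08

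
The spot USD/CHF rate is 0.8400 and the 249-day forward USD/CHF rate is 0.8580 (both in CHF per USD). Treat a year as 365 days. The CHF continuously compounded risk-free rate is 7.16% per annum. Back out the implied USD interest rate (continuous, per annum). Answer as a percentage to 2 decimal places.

F = S·e^((r_CHF − r_USD)T) ⇒ r_USD = r_CHF − ln(F/S)/T
ln(0.8580/0.8400) = 0.021202; /(249/365) = 0.031079
r_USD = 0.0716 − 0.031079 = 0.040521
r_USD = 4.05%

4.05%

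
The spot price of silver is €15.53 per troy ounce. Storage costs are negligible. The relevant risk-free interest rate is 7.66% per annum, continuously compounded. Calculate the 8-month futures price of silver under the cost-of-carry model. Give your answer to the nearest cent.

€16.34 per troy ounce

F = S·e^(rT) = 15.53 · e^(0.0766 × 8/12) = 15.53 · e^0.051067
= 15.53 × 1.052393 = €16.34 per troy ounce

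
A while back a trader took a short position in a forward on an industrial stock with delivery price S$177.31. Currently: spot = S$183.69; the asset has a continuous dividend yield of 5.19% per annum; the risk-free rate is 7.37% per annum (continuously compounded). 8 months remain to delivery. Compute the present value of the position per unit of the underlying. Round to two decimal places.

Current fair forward for the remaining 8 months: F = S·e^((r − q)·T), (r − q) = 0.0737 − 0.0519 = 0.0218
F = 183.69 · e^(0.0218 × 8/12) = 183.69 × 1.014639 = 186.3790
Value of long forward = (F − K)·e^(−rT) = (186.3790 − 177.31) · e^(−0.0737·8/12)
= 9.0690 × 0.952054 = 8.63
Short position value = −(long value) = -S$8.63

-S$8.63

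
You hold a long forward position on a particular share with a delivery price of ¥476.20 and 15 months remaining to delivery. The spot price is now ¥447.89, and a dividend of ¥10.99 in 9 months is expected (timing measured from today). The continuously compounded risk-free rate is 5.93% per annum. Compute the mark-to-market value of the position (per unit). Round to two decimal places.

PV(remaining dividends) I = 10.99·e^(−0.0593·9/12) = 10.5119
Current forward F = (S − I)·e^(rT) = (447.89 − 10.5119)·e^(0.0593·15/12) = 437.3781 × 1.076941 = 471.0304
Value (long) = (F − K)·e^(−rT) = (471.0304 − 476.20) × 0.928556 = -4.8003
Value = -¥4.80

-¥4.80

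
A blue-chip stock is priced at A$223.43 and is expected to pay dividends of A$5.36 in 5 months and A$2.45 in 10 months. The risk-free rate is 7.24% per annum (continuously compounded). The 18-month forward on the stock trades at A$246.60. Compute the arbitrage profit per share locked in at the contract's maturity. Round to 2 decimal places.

PV(dividends) I = 5.36·e^(−0.0724·5/12) + 2.45·e^(−0.0724·10/12) = 7.5073
Fair forward F* = (S − I)·e^(rT) = (223.43 − 7.5073)·e^0.108600 = 215.9227 × 1.114716 = 240.6925
Market A$246.60 > fair 240.6925: forward overpriced → cash-and-carry (borrow at r, buy the stock and collect the dividends, short the forward).
Profit at T = |F_mkt − F*| = |246.60 − 240.6925| = A$5.91 per share

A$5.91 per share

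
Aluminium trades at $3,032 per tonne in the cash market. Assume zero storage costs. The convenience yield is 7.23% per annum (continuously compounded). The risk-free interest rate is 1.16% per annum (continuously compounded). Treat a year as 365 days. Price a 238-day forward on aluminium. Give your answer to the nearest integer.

$2,914 per tonne

Net carry = r + u − y = 0.0116 + 0.0000 − 0.0723 = -0.0607
F = S·e^((r+u−y)T) = 3032 · e^(-0.0607 × 238/365) = 3032 · e^-0.039580
= 3032 × 0.961193 = $2,914 per tonne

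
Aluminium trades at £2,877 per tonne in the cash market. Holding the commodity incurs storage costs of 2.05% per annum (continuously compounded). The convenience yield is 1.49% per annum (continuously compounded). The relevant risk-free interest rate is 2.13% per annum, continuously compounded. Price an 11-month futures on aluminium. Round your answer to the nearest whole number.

£2,949 per tonne

Net carry = r + u − y = 0.0213 + 0.0205 − 0.0149 = 0.0269
F = S·e^((r+u−y)T) = 2877 · e^(0.0269 × 11/12) = 2877 · e^0.024658
= 2877 × 1.024965 = £2,949 per tonne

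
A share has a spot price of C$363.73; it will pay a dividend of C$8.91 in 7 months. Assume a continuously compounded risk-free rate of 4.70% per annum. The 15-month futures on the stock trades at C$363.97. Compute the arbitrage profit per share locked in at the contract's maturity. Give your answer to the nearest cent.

PV(dividends) I = 8.91·e^(−0.0470·7/12) = 8.6690
Fair futures F* = (S − I)·e^(rT) = (363.73 − 8.6690)·e^0.058750 = 355.0610 × 1.060510 = 376.5457
Market C$363.97 < fair 376.5457: forward underpriced → reverse cash-and-carry (short the stock, invest proceeds at r, pay the dividends, go long the forward).
Profit at T = |F_mkt − F*| = |363.97 − 376.5457| = C$12.58 per share

C$12.58 per share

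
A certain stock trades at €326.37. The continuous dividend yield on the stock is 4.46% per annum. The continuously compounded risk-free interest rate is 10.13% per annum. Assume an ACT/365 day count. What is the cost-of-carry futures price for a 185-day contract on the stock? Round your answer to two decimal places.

F = S·e^((r − q)T) = 326.37 · e^((0.1013 − 0.0446) × 185/365)
= 326.37 · e^0.028738 = 326.37 × 1.029155
F = €335.89

€335.89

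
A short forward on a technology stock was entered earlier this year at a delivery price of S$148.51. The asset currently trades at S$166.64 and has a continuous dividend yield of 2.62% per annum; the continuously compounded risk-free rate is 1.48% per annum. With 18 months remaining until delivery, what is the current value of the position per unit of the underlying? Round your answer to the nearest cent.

-S$14.97

Current fair forward for the remaining 18 months: F = S·e^((r − q)·T), (r − q) = 0.0148 − 0.0262 = -0.0114
F = 166.64 · e^(-0.0114 × 18/12) = 166.64 × 0.983045 = 163.8146
Value of long forward = (F − K)·e^(−rT) = (163.8146 − 148.51) · e^(−0.0148·18/12)
= 15.3046 × 0.978045 = 14.97
Short position value = −(long value) = -S$14.97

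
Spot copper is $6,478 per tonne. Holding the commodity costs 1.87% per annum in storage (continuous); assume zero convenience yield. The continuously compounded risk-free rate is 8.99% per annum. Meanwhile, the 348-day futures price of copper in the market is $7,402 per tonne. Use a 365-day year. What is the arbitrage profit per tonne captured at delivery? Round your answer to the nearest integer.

$217 per tonne

Fair futures: F* = S·e^(carry·T), with carry = (r + u) = 0.0899 + 0.0187 = 0.1086
F* = 6478 · e^(0.1086 × 348/365) = 6478 · e^0.103542 = 6478 × 1.109092 = $7184.6980
Market $7402 > fair $7184.6980: forward overpriced → cash-and-carry (buy spot, short the forward).
At maturity, profit = |F_mkt − F*| = |7402 − 7184.6980| = $217 per tonne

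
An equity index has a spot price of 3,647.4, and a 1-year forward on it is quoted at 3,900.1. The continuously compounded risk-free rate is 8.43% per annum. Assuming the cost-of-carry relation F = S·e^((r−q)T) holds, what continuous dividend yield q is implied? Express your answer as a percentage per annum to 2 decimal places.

From F = S·e^((r−q)T): (r − q) = ln(F/S)/T
ln(3900.1/3647.4) = ln(1.069282) = 0.066987
(r − q) = 0.066987 / (12/12) = 0.066987
q = r − ln(F/S)/T = 0.0843 − 0.066987 = 0.017313
q = 1.73%

1.73%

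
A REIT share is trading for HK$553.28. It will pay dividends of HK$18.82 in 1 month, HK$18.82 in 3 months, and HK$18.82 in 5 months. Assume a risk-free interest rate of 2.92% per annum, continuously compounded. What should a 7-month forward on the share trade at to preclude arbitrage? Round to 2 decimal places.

HK$505.77

PV(dividends) I = 18.82·e^(−0.0292·1/12) + 18.82·e^(−0.0292·3/12) + 18.82·e^(−0.0292·5/12)
I = 18.7743 + 18.6831 + 18.5924 = 56.0498
F = (S − I)·e^(rT) = (553.28 − 56.0498) · e^(0.0292·7/12)
= 497.2302 · e^0.017033 = 497.2302 × 1.017179 = HK$505.77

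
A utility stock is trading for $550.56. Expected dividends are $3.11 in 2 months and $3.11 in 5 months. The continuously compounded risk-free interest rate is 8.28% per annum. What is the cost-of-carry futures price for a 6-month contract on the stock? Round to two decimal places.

$567.50

PV(dividends) I = 3.11·e^(−0.0828·2/12) + 3.11·e^(−0.0828·5/12)
I = 3.0674 + 3.0045 = 6.0719
F = (S − I)·e^(rT) = (550.56 − 6.0719) · e^(0.0828·6/12)
= 544.4881 · e^0.041400 = 544.4881 × 1.042269 = $567.50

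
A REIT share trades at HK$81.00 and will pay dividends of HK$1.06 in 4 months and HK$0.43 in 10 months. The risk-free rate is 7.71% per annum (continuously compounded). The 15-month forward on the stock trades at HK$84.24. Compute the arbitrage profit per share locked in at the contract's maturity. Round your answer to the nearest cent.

PV(dividends) I = 1.06·e^(−0.0771·4/12) + 0.43·e^(−0.0771·10/12) = 1.4363
Fair forward F* = (S − I)·e^(rT) = (81.00 − 1.4363)·e^0.096375 = 79.5637 × 1.101172 = 87.6133
Market HK$84.24 < fair 87.6133: forward underpriced → reverse cash-and-carry (short the stock, invest proceeds at r, pay the dividends, go long the forward).
Profit at T = |F_mkt − F*| = |84.24 − 87.6133| = HK$3.37 per share

HK$3.37 per share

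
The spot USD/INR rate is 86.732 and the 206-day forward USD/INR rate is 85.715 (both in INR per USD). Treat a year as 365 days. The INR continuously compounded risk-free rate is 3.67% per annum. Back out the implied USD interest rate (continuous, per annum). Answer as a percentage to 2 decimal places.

F = S·e^((r_INR − r_USD)T) ⇒ r_USD = r_INR − ln(F/S)/T
ln(85.715/86.732) = -0.011795; /(206/365) = -0.020899
r_USD = 0.0367 + 0.020899 = 0.057599
r_USD = 5.76%

5.76%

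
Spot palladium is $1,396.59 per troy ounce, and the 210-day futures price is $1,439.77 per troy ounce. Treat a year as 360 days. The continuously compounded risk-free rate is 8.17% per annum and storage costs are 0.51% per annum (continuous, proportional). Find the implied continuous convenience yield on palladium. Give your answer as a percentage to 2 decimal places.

3.46%

F = S·e^((r+u−y)T) ⇒ (r+u−y) = ln(F/S)/T
ln(1439.77/1396.59) = 0.030450; /T ⇒ 0.052200
y = r + u − ln(F/S)/T = 0.0817 + 0.0051 − 0.052200 = 0.034600
y = 3.46%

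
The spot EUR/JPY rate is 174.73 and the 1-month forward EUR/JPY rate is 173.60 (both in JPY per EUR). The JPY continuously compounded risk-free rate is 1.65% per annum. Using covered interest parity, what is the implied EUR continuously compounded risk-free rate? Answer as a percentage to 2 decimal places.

F = S·e^((r_JPY − r_EUR)T) ⇒ r_EUR = r_JPY − ln(F/S)/T
ln(173.60/174.73) = -0.006488; /(1/12) = -0.077856
r_EUR = 0.0165 + 0.077856 = 0.094356
r_EUR = 9.44%

9.44%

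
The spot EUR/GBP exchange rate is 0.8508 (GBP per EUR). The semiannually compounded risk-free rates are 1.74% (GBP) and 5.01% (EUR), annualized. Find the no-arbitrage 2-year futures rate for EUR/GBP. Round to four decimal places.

0.7978

By covered interest parity, F = S · (1+r_GBP/2)^(2T) / (1+r_EUR/2)^(2T)
= 0.8508 × 1.035257 / 1.104028 = 0.8508 × 0.937709
F = 0.7978 GBP per EUR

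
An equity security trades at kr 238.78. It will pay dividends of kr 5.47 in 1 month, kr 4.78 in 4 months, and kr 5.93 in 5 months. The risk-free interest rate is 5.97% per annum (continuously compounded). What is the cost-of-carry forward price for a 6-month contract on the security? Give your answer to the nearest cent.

kr 229.62

PV(dividends) I = 5.47·e^(−0.0597·1/12) + 4.78·e^(−0.0597·4/12) + 5.93·e^(−0.0597·5/12)
I = 5.4429 + 4.6858 + 5.7843 = 15.9130
F = (S − I)·e^(rT) = (238.78 − 15.9130) · e^(0.0597·6/12)
= 222.8670 · e^0.029850 = 222.8670 × 1.030300 = kr 229.62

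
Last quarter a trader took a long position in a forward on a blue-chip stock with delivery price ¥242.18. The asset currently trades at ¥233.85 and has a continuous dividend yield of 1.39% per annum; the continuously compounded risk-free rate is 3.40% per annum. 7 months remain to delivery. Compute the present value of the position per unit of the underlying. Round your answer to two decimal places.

-¥5.46

Current fair forward for the remaining 7 months: F = S·e^((r − q)·T), (r − q) = 0.0340 − 0.0139 = 0.0201
F = 233.85 · e^(0.0201 × 7/12) = 233.85 × 1.011794 = 236.6080
Value of long forward = (F − K)·e^(−rT) = (236.6080 − 242.18) · e^(−0.0340·7/12)
= -5.5720 × 0.980362 = -5.46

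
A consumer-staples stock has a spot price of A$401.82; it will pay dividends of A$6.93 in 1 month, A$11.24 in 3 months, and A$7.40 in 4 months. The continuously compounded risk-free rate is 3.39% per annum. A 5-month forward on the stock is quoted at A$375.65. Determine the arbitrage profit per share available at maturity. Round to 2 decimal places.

A$6.15 per share

PV(dividends) I = 6.93·e^(−0.0339·1/12) + 11.24·e^(−0.0339·3/12) + 7.40·e^(−0.0339·4/12) = 25.3724
Fair forward F* = (S − I)·e^(rT) = (401.82 − 25.3724)·e^0.014125 = 376.4476 × 1.014225 = 381.8026
Market A$375.65 < fair 381.8026: forward underpriced → reverse cash-and-carry (short the stock, invest proceeds at r, pay the dividends, go long the forward).
Profit at T = |F_mkt − F*| = |375.65 − 381.8026| = A$6.15 per share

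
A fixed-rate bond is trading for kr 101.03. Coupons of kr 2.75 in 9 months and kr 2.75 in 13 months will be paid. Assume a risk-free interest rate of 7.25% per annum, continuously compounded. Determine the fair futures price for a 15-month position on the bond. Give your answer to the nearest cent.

kr 104.98

PV(coupons) I = 2.75·e^(−0.0725·9/12) + 2.75·e^(−0.0725·13/12)
I = 2.6045 + 2.5423 = 5.1468
F = (S − I)·e^(rT) = (101.03 − 5.1468) · e^(0.0725·15/12)
= 95.8832 · e^0.090625 = 95.8832 × 1.094858 = kr 104.98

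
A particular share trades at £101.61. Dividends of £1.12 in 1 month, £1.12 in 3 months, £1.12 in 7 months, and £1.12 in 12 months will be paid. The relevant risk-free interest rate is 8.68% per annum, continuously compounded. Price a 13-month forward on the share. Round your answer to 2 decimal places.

£106.90

PV(dividends) I = 1.12·e^(−0.0868·1/12) + 1.12·e^(−0.0868·3/12) + 1.12·e^(−0.0868·7/12) + 1.12·e^(−0.0868·12/12)
I = 1.1119 + 1.0960 + 1.0647 + 1.0269 = 4.2995
F = (S − I)·e^(rT) = (101.61 − 4.2995) · e^(0.0868·13/12)
= 97.3105 · e^0.094033 = 97.3105 × 1.098596 = £106.90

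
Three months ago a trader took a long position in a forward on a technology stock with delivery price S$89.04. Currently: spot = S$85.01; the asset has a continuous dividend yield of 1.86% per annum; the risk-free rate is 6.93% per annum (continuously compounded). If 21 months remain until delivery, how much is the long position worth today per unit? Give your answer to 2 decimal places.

S$3.42

Current fair forward for the remaining 21 months: F = S·e^((r − q)·T), (r − q) = 0.0693 − 0.0186 = 0.0507
F = 85.01 · e^(0.0507 × 21/12) = 85.01 × 1.092780 = 92.8972
Value of long forward = (F − K)·e^(−rT) = (92.8972 − 89.04) · e^(−0.0693·21/12)
= 3.8572 × 0.885790 = 3.42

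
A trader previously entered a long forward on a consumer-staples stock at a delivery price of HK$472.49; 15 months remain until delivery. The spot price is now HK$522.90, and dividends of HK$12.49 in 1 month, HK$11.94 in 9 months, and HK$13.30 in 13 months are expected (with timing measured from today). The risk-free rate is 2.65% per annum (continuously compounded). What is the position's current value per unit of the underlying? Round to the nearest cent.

PV(remaining dividends) I = 12.49·e^(−0.0265·1/12) + 11.94·e^(−0.0265·9/12) + 13.30·e^(−0.0265·13/12) = 37.0911
Current forward F = (S − I)·e^(rT) = (522.90 − 37.0911)·e^(0.0265·15/12) = 485.8089 × 1.033680 = 502.1709
Value (long) = (F − K)·e^(−rT) = (502.1709 − 472.49) × 0.967418 = 28.7138
Value = HK$28.71

HK$28.71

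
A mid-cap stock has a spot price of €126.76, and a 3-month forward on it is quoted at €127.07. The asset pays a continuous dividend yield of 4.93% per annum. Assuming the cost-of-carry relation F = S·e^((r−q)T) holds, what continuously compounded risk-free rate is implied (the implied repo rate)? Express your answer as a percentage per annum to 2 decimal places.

5.91%

From F = S·e^((r−q)T): (r − q) = ln(F/S)/T
ln(127.07/126.76) = ln(1.002446) = 0.002443
(r − q) = 0.002443 / (3/12) = 0.009772
r = ln(F/S)/T + q = 0.009772 + 0.0493 = 0.059072
r = 5.91%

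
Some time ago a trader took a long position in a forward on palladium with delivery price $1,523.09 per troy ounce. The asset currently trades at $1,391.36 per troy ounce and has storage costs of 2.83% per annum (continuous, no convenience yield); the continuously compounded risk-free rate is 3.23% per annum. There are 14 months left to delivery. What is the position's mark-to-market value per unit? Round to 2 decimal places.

Current fair forward for the remaining 14 months: F = S·e^((r + u)·T), (r + u) = 0.0323 + 0.0283 = 0.0606
F = 1391.36 · e^(0.0606 × 14/12) = 1391.36 × 1.07325920 = 1493.2899
Value of long forward = (F − K)·e^(−rT) = (1493.2899 − 1523.09) · e^(−0.0323·14/12)
= -29.8001 × 0.96301785 = -28.70

-$28.70 per troy ounce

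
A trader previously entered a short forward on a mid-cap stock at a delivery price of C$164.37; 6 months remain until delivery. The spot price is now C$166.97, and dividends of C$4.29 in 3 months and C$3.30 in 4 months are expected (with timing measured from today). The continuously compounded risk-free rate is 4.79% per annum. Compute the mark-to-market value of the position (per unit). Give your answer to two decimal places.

PV(remaining dividends) I = 4.29·e^(−0.0479·3/12) + 3.30·e^(−0.0479·4/12) = 7.4867
Current forward F = (S − I)·e^(rT) = (166.97 − 7.4867)·e^(0.0479·6/12) = 159.4833 × 1.024239 = 163.3490
Value (long) = (F − K)·e^(−rT) = (163.3490 − 164.37) × 0.976335 = -0.9968
Short position value = −(long value) = C$1.00

C$1.00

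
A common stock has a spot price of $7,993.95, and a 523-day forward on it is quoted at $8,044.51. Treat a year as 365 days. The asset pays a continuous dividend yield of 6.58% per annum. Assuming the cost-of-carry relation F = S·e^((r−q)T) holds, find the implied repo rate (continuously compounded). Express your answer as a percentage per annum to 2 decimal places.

From F = S·e^((r−q)T): (r − q) = ln(F/S)/T
ln(8044.51/7993.95) = ln(1.006325) = 0.006305
(r − q) = 0.006305 / (523/365) = 0.004400
r = ln(F/S)/T + q = 0.004400 + 0.0658 = 0.070200
r = 7.02%

7.02%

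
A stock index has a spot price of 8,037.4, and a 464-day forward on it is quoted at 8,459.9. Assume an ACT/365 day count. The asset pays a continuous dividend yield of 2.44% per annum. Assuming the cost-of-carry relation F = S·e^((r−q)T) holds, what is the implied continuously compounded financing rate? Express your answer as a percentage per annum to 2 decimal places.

From F = S·e^((r−q)T): (r − q) = ln(F/S)/T
ln(8459.9/8037.4) = ln(1.052567) = 0.051232
(r − q) = 0.051232 / (464/365) = 0.040301
r = ln(F/S)/T + q = 0.040301 + 0.0244 = 0.064701
r = 6.47%

6.47%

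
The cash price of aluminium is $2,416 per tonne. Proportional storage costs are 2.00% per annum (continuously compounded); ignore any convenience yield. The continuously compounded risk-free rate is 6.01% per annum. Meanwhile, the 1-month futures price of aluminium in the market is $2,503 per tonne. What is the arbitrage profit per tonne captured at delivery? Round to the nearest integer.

Fair futures: F* = S·e^(carry·T), with carry = (r + u) = 0.0601 + 0.0200 = 0.0801
F* = 2416 · e^(0.0801 × 1/12) = 2416 · e^0.006675 = 2416 × 1.006697 = $2432.1800
Market $2503 > fair $2432.1800: forward overpriced → cash-and-carry (buy spot, short the forward).
At maturity, profit = |F_mkt − F*| = |2503 − 2432.1800| = $71 per tonne

$71 per tonne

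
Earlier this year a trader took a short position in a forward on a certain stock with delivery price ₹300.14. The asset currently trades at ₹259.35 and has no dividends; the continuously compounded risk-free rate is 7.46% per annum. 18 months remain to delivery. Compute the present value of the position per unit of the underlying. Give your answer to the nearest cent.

₹9.02

Current fair forward for the remaining 18 months: F = S·e^(r·T), r = 0.0746
F = 259.35 · e^(0.0746 × 18/12) = 259.35 × 1.118401 = 290.0573
Value of long forward = (F − K)·e^(−rT) = (290.0573 − 300.14) · e^(−0.0746·18/12)
= -10.0827 × 0.894134 = -9.02
Short position value = −(long value) = ₹9.02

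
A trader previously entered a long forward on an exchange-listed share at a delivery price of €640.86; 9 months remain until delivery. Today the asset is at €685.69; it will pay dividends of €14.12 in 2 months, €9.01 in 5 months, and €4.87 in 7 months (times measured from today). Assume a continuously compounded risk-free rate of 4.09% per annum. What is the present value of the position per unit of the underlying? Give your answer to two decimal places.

€36.55

PV(remaining dividends) I = 14.12·e^(−0.0409·2/12) + 9.01·e^(−0.0409·5/12) + 4.87·e^(−0.0409·7/12) = 27.6370
Current forward F = (S − I)·e^(rT) = (685.69 − 27.6370)·e^(0.0409·9/12) = 658.0530 × 1.031150 = 678.5514
Value (long) = (F − K)·e^(−rT) = (678.5514 − 640.86) × 0.969791 = 36.5528
Value = €36.55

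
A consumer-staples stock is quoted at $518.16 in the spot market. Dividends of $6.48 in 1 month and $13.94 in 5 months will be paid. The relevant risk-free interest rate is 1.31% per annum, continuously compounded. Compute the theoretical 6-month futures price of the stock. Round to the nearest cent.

PV(dividends) I = 6.48·e^(−0.0131·1/12) + 13.94·e^(−0.0131·5/12)
I = 6.4729 + 13.8641 = 20.3370
F = (S − I)·e^(rT) = (518.16 − 20.3370) · e^(0.0131·6/12)
= 497.8230 · e^0.006550 = 497.8230 × 1.006571 = $501.09

$501.09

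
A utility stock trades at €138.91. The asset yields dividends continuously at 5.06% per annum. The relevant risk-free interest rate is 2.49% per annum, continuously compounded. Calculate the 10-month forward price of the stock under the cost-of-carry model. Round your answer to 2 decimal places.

€135.97

F = S·e^((r − q)T) = 138.91 · e^((0.0249 − 0.0506) × 10/12)
= 138.91 · e^-0.021417 = 138.91 × 0.978811
F = €135.97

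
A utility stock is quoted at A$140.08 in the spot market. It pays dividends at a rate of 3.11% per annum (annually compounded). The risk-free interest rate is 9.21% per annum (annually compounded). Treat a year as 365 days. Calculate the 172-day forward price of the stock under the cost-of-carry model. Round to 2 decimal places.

A$143.93

F = S · (1+r)^T / (1+q)^T
= 140.08 × 1.042391 / 1.014537 = 140.08 × 1.027455
F = A$143.93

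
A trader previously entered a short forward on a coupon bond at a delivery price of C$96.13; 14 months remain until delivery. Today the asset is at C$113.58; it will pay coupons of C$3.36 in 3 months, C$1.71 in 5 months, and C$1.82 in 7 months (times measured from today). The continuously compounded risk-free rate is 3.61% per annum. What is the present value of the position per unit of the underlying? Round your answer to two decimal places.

PV(remaining coupons) I = 3.36·e^(−0.0361·3/12) + 1.71·e^(−0.0361·5/12) + 1.82·e^(−0.0361·7/12) = 6.7964
Current forward F = (S − I)·e^(rT) = (113.58 − 6.7964)·e^(0.0361·14/12) = 106.7836 × 1.043016 = 111.3770
Value (long) = (F − K)·e^(−rT) = (111.3770 − 96.13) × 0.958758 = 14.6182
Short position value = −(long value) = -C$14.62

-C$14.62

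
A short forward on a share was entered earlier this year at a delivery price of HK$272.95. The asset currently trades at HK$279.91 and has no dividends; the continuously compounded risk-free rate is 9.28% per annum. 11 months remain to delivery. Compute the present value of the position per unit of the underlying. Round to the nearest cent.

Current fair forward for the remaining 11 months: F = S·e^(r·T), r = 0.0928
F = 279.91 · e^(0.0928 × 11/12) = 279.91 × 1.088790 = 304.7632
Value of long forward = (F − K)·e^(−rT) = (304.7632 − 272.95) · e^(−0.0928·11/12)
= 31.8132 × 0.918451 = 29.22
Short position value = −(long value) = -HK$29.22

-HK$29.22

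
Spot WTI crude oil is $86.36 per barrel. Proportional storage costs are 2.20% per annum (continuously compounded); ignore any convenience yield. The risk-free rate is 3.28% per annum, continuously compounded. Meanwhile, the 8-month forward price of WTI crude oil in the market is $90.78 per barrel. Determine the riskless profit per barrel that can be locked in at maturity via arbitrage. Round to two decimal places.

$1.21 per barrel

Fair forward: F* = S·e^(carry·T), with carry = (r + u) = 0.0328 + 0.0220 = 0.0548
F* = 86.36 · e^(0.0548 × 8/12) = 86.36 · e^0.036533 = 86.36 × 1.037209 = $89.5734
Market $90.78 > fair $89.5734: forward overpriced → cash-and-carry (buy spot, short the forward).
At maturity, profit = |F_mkt − F*| = |90.78 − 89.5734| = $1.21 per barrel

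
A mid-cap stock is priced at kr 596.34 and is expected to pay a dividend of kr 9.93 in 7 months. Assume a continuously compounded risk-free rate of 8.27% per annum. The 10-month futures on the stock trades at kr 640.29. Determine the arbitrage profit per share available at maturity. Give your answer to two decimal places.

kr 11.54 per share

PV(dividends) I = 9.93·e^(−0.0827·7/12) = 9.4623
Fair futures F* = (S − I)·e^(rT) = (596.34 − 9.4623)·e^0.068917 = 586.8777 × 1.071347 = 628.7497
Market kr 640.29 > fair 628.7497: forward overpriced → cash-and-carry (borrow at r, buy the stock and collect the dividends, short the forward).
Profit at T = |F_mkt − F*| = |640.29 − 628.7497| = kr 11.54 per share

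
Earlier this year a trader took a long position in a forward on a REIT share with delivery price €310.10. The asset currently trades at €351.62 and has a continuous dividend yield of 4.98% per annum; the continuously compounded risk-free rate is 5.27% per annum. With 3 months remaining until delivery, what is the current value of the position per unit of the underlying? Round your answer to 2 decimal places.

Current fair forward for the remaining 3 months: F = S·e^((r − q)·T), (r − q) = 0.0527 − 0.0498 = 0.0029
F = 351.62 · e^(0.0029 × 3/12) = 351.62 × 1.000725 = 351.8749
Value of long forward = (F − K)·e^(−rT) = (351.8749 − 310.10) · e^(−0.0527·3/12)
= 41.7749 × 0.986911 = 41.23

€41.23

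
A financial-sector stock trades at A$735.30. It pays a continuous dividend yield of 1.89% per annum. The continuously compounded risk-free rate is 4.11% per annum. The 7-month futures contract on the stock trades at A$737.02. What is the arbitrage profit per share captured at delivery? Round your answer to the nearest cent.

Fair futures: F* = S·e^(carry·T), with carry = (r − q) = 0.0411 − 0.0189 = 0.0222
F* = 735.30 · e^(0.0222 × 7/12) = 735.30 · e^0.012950 = 735.30 × 1.013034 = A$744.8839
Market A$737.02 < fair A$744.8839: forward underpriced → reverse cash-and-carry (short spot, go long the forward).
At maturity, profit = |F_mkt − F*| = |737.02 − 744.8839| = A$7.86 per share

A$7.86 per share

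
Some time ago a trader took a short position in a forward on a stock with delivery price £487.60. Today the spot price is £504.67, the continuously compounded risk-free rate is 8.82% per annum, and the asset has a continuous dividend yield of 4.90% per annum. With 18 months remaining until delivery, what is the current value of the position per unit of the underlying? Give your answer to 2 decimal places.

Current fair forward for the remaining 18 months: F = S·e^((r − q)·T), (r − q) = 0.0882 − 0.0490 = 0.0392
F = 504.67 · e^(0.0392 × 18/12) = 504.67 × 1.060563 = 535.2343
Value of long forward = (F − K)·e^(−rT) = (535.2343 − 487.60) · e^(−0.0882·18/12)
= 47.6343 × 0.876078 = 41.73
Short position value = −(long value) = -£41.73

-£41.73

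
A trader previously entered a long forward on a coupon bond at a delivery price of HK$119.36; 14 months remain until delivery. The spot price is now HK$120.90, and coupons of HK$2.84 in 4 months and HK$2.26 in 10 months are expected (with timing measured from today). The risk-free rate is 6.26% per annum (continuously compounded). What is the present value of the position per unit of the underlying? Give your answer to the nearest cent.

PV(remaining coupons) I = 2.84·e^(−0.0626·4/12) + 2.26·e^(−0.0626·10/12) = 4.9265
Current forward F = (S − I)·e^(rT) = (120.90 − 4.9265)·e^(0.0626·14/12) = 115.9735 × 1.075766 = 124.7603
Value (long) = (F − K)·e^(−rT) = (124.7603 − 119.36) × 0.929570 = 5.0200
Value = HK$5.02

HK$5.02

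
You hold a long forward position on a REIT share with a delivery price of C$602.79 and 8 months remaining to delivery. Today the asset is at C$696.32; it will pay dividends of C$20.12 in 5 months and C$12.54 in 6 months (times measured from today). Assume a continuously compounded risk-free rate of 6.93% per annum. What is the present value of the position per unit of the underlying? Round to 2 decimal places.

PV(remaining dividends) I = 20.12·e^(−0.0693·5/12) + 12.54·e^(−0.0693·6/12) = 31.6603
Current forward F = (S − I)·e^(rT) = (696.32 − 31.6603)·e^(0.0693·8/12) = 664.6597 × 1.047284 = 696.0875
Value (long) = (F − K)·e^(−rT) = (696.0875 − 602.79) × 0.954851 = 89.0852
Value = C$89.09

C$89.09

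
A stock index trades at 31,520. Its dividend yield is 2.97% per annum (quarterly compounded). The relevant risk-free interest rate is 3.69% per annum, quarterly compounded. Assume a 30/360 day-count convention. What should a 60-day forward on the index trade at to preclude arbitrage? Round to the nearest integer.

F = S · (1+r/4)^(4T) / (1+q/4)^(4T)
= 31520 × 1.006141 / 1.004944 = 31520 × 1.001191
F = 31,558

31,558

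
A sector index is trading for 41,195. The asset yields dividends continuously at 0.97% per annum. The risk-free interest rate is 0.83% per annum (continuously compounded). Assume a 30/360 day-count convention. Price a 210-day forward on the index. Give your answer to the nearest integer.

41,161

F = S·e^((r − q)T) = 41195 · e^((0.0083 − 0.0097) × 210/360)
= 41195 · e^-0.000817 = 41195 × 0.999183
F = 41,161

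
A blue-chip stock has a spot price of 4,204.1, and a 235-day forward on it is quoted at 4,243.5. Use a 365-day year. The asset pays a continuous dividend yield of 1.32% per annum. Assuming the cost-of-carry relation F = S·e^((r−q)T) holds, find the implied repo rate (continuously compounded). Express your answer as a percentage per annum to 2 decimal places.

2.77%

From F = S·e^((r−q)T): (r − q) = ln(F/S)/T
ln(4243.5/4204.1) = ln(1.009372) = 0.009328
(r − q) = 0.009328 / (235/365) = 0.014488
r = ln(F/S)/T + q = 0.014488 + 0.0132 = 0.027688
r = 2.77%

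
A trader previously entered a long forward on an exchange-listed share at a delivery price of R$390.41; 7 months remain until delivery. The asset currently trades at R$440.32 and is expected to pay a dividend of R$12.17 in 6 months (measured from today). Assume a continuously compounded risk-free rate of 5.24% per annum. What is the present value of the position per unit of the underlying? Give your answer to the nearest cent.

R$49.81

PV(remaining dividends) I = 12.17·e^(−0.0524·6/12) = 11.8553
Current forward F = (S − I)·e^(rT) = (440.32 − 11.8553)·e^(0.0524·7/12) = 428.4647 × 1.031039 = 441.7638
Value (long) = (F − K)·e^(−rT) = (441.7638 − 390.41) × 0.969896 = 49.8078
Value = R$49.81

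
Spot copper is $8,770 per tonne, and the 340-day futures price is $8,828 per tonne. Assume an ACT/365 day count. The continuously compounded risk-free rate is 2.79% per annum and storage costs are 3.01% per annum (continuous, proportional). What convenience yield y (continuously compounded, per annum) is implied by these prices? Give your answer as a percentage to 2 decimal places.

F = S·e^((r+u−y)T) ⇒ (r+u−y) = ln(F/S)/T
ln(8828/8770) = 0.006592; /T ⇒ 0.007077
y = r + u − ln(F/S)/T = 0.0279 + 0.0301 − 0.007077 = 0.050923
y = 5.09%

5.09%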